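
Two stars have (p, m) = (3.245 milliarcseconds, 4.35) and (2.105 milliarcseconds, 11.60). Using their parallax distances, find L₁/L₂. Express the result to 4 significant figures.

d₁ = 1/p₁ = 1/0.003245″ = 308.17 pc; d₂ = 1/p₂ = 1/0.002105″ = 475.06 pc.
M₁ = m₁ − 5 log₁₀ d₁ + 5 = 4.35 − 12.4440 + 5 = -3.0940.
M₂ = 11.60 − 13.3837 + 5 = 3.2163.
L₁/L₂ = 10^(0.4(M₂ − M₁)) = 10^(0.4 × 6.3103) = 10^2.52412 = 334.29.

L₁/L₂ = 334.3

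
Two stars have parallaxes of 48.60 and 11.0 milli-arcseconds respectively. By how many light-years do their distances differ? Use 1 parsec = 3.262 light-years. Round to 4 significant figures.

d_A = 1/0.04860″ = 20.576 pc; d_B = 1/0.01100″ = 90.909 pc.
|d_B − d_A| = |90.909 − 20.576| = 70.333 pc = 70.333 × 3.262 ly = 229.43 ly.

229.4 ly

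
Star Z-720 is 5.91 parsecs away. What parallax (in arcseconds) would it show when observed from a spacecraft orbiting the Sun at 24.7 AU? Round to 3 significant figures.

4.18 arcsec

p (arcsec) = B (AU) / d (pc).
p = 24.7 / 5.91 = 4.1794 arcsec.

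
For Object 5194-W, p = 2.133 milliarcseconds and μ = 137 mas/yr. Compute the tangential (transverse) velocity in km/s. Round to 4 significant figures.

d = 1/p = 1/0.002133″ = 468.82 pc.
μ = 137 mas/yr = 0.137 ″/yr.
v_t = 4.74 × μ × d = 4.74 × 0.137 × 468.82 = 304.44 km/s.

304.4 km/s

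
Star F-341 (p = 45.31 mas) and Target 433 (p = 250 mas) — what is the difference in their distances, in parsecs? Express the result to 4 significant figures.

18.07 pc

d_A = 1/0.04531″ = 22.07 pc; d_B = 1/0.2500″ = 4 pc.
|d_B − d_A| = |4 − 22.07| = 18.07 pc.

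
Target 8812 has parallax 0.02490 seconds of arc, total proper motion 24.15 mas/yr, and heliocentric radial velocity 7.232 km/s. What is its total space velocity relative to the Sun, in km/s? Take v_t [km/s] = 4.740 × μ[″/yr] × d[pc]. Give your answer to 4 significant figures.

d = 1/p = 1/0.02490″ = 40.161 pc.
μ = 24.15 mas/yr = 0.02415 ″/yr.
v_t = 4.740 μ d = 4.740 × 0.02415 × 40.161 = 4.5973 km/s.
v = √(v_r² + v_t²) = √(7.232² + 4.5973²) = √73.437 = 8.5695 km/s.

8.570 km/s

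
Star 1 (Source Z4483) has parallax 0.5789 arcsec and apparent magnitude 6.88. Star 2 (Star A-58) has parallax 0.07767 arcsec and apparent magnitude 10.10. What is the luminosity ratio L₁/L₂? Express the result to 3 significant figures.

L₁/L₂ = 0.349

d₁ = 1/p₁ = 1/0.5789″ = 1.7274 pc; d₂ = 1/p₂ = 1/0.07767″ = 12.875 pc.
M₁ = m₁ − 5 log₁₀ d₁ + 5 = 6.88 − 1.1870 + 5 = 10.6930.
M₂ = 10.10 − 5.5487 + 5 = 9.5513.
L₁/L₂ = 10^(0.4(M₂ − M₁)) = 10^(0.4 × (-1.1417)) = 10^(-0.45668) = 0.3494.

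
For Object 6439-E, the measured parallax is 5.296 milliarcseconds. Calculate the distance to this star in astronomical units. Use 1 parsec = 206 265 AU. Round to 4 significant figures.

3.895 × 10^7 AU

p = 5.296 milliarcseconds = 0.005296 arcsec.
d = 1/p = 1/0.005296 = 188.82 pc.
In AU: 188.82 × 206265 = 3.8947 × 10^7 AU.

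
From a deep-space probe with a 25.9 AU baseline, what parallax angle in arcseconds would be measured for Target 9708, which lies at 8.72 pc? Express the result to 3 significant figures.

p (arcsec) = B (AU) / d (pc).
p = 25.9 / 8.72 = 2.9702 arcsec.

2.97 arcsec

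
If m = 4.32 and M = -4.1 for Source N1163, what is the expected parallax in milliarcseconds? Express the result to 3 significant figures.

2.07 mas

m − M = 4.32 − (-4.1) = 8.42.
d = 10^((m−M)/5 + 1) = 10^2.684 = 483.06 pc.
p = 1/d = 1/483.06 = 0.0020701 arcsec = 2.0701 mas.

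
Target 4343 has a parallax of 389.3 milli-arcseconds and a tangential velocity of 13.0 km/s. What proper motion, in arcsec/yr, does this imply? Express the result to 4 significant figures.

d = 1/p = 1/0.3893″ = 2.5687 pc.
μ = v_t / (4.74 d) = 13.0 / (4.74 × 2.5687) = 13.0 / 12.176 = 1.0677 ″/yr.

1.068 arcsec/yr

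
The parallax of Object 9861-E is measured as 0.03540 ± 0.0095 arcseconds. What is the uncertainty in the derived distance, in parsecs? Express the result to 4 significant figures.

7.581 pc

d = 1/p, so σ_d = σ_p / p².
σ_d = 0.00950 / (0.03540)² = 0.00950 / 0.0012532 = 7.5806 pc.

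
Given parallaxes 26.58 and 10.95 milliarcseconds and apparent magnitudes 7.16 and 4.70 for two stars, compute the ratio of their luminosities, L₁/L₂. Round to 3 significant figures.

L₁/L₂ = 0.0176

d₁ = 1/p₁ = 1/0.02658″ = 37.622 pc; d₂ = 1/p₂ = 1/0.01095″ = 91.324 pc.
M₁ = m₁ − 5 log₁₀ d₁ + 5 = 7.16 − 7.8772 + 5 = 4.2828.
M₂ = 4.70 − 9.8029 + 5 = -0.1029.
L₁/L₂ = 10^(0.4(M₂ − M₁)) = 10^(0.4 × (-4.3857)) = 10^(-1.75428) = 0.017608.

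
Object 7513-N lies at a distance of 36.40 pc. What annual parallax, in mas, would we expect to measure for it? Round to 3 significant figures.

p = 1/d = 1/36.4 = 0.027473 arcsec.
= 0.027473 × 1000 = 27.473 mas.

27.5 mas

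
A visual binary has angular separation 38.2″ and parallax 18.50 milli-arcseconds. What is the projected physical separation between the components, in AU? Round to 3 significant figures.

2060 AU

d = 1/p = 1/0.01850″ = 54.054 pc.
At distance d (pc), an angle of θ arcsec spans θ·d AU: s = 38.2 × 54.054 = 2064.9 AU.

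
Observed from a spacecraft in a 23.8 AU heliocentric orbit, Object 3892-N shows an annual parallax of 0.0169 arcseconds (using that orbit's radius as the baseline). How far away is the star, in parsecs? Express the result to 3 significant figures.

1410 pc

With baseline B (in AU) and parallax p (in arcsec), d = B/p parsecs.
d = 23.8 / 0.0169 = 1408.3 pc.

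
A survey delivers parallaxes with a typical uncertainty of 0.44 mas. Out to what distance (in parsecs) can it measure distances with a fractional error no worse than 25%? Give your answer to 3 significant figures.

568 pc

σ_d/d = σ_p/p, so the condition is σ_p/p ≤ 0.25, i.e. p ≥ σ_p/0.25.
p_min = 0.44/0.25 = 1.76 mas = 0.00176 arcsec.
d_max = 1/p_min = 1/0.00176 = 568.18 pc.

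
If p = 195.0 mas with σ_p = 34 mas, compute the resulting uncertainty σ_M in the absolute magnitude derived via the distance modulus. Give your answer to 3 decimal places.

σ_M = 0.379 mag

M = m − 5 log₁₀ d + 5 = m + 5 log₁₀ p + 5, so ∂M/∂p = 5/(p ln 10).
σ_M = (5/ln 10) · (σ_p/p) = 2.1715 × 34/195.0 = 2.1715 × 0.17436 = 0.37862.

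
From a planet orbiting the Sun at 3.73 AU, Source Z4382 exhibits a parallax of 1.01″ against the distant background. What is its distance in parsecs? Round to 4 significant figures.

With baseline B (in AU) and parallax p (in arcsec), d = B/p parsecs.
d = 3.73 / 1.01 = 3.6931 pc.

3.693 pc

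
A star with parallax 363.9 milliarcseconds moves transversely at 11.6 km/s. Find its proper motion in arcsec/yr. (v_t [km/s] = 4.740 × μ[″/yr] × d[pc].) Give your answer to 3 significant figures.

0.891 arcsec/yr

d = 1/p = 1/0.3639″ = 2.748 pc.
μ = v_t / (4.74 d) = 11.6 / (4.74 × 2.748) = 11.6 / 13.026 = 0.89053 ″/yr.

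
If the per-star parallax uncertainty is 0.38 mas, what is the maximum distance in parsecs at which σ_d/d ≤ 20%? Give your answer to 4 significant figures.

526.3 pc

σ_d/d = σ_p/p, so the condition is σ_p/p ≤ 0.20, i.e. p ≥ σ_p/0.20.
p_min = 0.38/0.20 = 1.9 mas = 0.0019 arcsec.
d_max = 1/p_min = 1/0.0019 = 526.32 pc.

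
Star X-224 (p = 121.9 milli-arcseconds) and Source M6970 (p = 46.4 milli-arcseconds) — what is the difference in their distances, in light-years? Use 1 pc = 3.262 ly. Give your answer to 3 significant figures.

43.5 ly

d_A = 1/0.1219″ = 8.2034 pc; d_B = 1/0.04640″ = 21.552 pc.
|d_B − d_A| = |21.552 − 8.2034| = 13.349 pc = 13.349 × 3.262 ly = 43.544 ly.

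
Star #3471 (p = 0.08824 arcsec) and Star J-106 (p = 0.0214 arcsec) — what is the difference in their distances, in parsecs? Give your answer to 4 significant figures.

35.40 pc

d_A = 1/0.08824″ = 11.333 pc; d_B = 1/0.02140″ = 46.729 pc.
|d_B − d_A| = |46.729 − 11.333| = 35.396 pc.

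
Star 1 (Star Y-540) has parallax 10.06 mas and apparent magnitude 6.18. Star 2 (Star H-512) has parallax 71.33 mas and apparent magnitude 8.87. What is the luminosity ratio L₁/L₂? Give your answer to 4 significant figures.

d₁ = 1/p₁ = 1/0.01006″ = 99.404 pc; d₂ = 1/p₂ = 1/0.07133″ = 14.019 pc.
M₁ = m₁ − 5 log₁₀ d₁ + 5 = 6.18 − 9.9870 + 5 = 1.1930.
M₂ = 8.87 − 5.7336 + 5 = 8.1364.
L₁/L₂ = 10^(0.4(M₂ − M₁)) = 10^(0.4 × 6.9434) = 10^2.77736 = 598.91.

L₁/L₂ = 598.9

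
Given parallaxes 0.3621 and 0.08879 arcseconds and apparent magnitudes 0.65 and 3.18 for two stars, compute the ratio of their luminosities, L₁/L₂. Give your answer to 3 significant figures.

L₁/L₂ = 0.618

d₁ = 1/p₁ = 1/0.3621″ = 2.7617 pc; d₂ = 1/p₂ = 1/0.08879″ = 11.263 pc.
M₁ = m₁ − 5 log₁₀ d₁ + 5 = 0.65 − 2.2059 + 5 = 3.4441.
M₂ = 3.18 − 5.2583 + 5 = 2.9217.
L₁/L₂ = 10^(0.4(M₂ − M₁)) = 10^(0.4 × (-0.5224)) = 10^(-0.20896) = 0.61807.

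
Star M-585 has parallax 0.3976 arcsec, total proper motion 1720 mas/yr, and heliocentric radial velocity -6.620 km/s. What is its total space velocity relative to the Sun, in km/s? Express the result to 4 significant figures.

21.55 km/s

d = 1/p = 1/0.3976″ = 2.5151 pc.
μ = 1720 mas/yr = 1.720 ″/yr.
v_t = 4.740 μ d = 4.740 × 1.720 × 2.5151 = 20.505 km/s.
v = √(v_r² + v_t²) = √((-6.620)² + 20.505²) = √464.279 = 21.547 km/s.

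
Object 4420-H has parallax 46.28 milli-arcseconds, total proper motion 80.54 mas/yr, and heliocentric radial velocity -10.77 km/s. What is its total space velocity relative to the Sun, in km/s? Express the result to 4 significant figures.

d = 1/p = 1/0.04628″ = 21.608 pc.
μ = 80.54 mas/yr = 0.08054 ″/yr.
v_t = 4.740 μ d = 4.740 × 0.08054 × 21.608 = 8.2491 km/s.
v = √(v_r² + v_t²) = √((-10.77)² + 8.2491²) = √184.041 = 13.566 km/s.

13.57 km/s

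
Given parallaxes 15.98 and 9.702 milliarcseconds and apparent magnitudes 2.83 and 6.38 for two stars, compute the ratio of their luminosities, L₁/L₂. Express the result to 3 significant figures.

d₁ = 1/p₁ = 1/0.01598″ = 62.578 pc; d₂ = 1/p₂ = 1/0.009702″ = 103.07 pc.
M₁ = m₁ − 5 log₁₀ d₁ + 5 = 2.83 − 8.9821 + 5 = -1.1521.
M₂ = 6.38 − 10.0657 + 5 = 1.3143.
L₁/L₂ = 10^(0.4(M₂ − M₁)) = 10^(0.4 × 2.4664) = 10^0.98656 = 9.6953.

L₁/L₂ = 9.70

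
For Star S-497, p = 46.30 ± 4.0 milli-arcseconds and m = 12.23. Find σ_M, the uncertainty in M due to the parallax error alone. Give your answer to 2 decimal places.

M = m − 5 log₁₀ d + 5 = m + 5 log₁₀ p + 5, so ∂M/∂p = 5/(p ln 10).
σ_M = (5/ln 10) · (σ_p/p) = 2.1715 × 4.0/46.30 = 2.1715 × 0.086393 = 0.1876.

σ_M = 0.19 mag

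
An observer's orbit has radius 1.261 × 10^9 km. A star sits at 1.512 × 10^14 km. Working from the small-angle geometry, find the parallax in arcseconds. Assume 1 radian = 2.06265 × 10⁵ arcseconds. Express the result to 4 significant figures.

1.720 arcsec

θ ≈ B/d = (1.261 × 10^9) / (1.512 × 10^14) = 8.3399 × 10^-6 rad.
In arcseconds: 8.3399 × 10^-6 × 206265 = 1.7202″.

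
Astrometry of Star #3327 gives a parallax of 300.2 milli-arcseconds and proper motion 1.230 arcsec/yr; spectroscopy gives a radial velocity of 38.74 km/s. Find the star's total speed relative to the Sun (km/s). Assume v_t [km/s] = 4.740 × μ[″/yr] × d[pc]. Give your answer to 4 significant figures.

43.34 km/s

d = 1/p = 1/0.3002″ = 3.3311 pc.
v_t = 4.740 μ d = 4.740 × 1.230 × 3.3311 = 19.421 km/s.
v = √(v_r² + v_t²) = √(38.74² + 19.421²) = √1877.96 = 43.335 km/s.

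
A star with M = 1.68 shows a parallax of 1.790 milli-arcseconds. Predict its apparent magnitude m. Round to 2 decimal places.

d = 1/p = 1/0.001790″ = 558.66 pc.
m − M = 5 log₁₀ d − 5 = 5 log₁₀(558.66) − 5 = 13.7357 − 5 = 8.7357.
m = M + (m − M) = 1.68 + 8.7357 = 10.42.

m = 10.42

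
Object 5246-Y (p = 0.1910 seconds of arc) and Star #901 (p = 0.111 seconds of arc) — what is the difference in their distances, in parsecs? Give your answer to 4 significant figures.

d_A = 1/0.1910″ = 5.2356 pc; d_B = 1/0.1110″ = 9.009 pc.
|d_B − d_A| = |9.009 − 5.2356| = 3.7734 pc.

3.773 pc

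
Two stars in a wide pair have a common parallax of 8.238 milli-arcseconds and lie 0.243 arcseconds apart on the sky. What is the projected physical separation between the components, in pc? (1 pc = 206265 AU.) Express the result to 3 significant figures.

0.000143 pc

d = 1/p = 1/0.008238″ = 121.39 pc.
At distance d (pc), an angle of θ arcsec spans θ·d AU: s = 0.243 × 121.39 = 29.498 AU.
= 29.498 / 206265 = 0.00014301 pc.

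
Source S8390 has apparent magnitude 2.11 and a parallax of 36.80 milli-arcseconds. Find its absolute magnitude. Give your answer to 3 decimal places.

M = -0.061

d = 1/p = 1/0.03680″ = 27.174 pc.
m − M = 5 log₁₀(27.174) − 5 = 7.1708 − 5 = 2.1708.
M = m − (m − M) = 2.11 − 2.1708 = -0.061.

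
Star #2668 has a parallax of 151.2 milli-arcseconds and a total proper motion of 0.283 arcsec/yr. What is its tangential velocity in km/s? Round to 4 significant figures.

d = 1/p = 1/0.1512″ = 6.6138 pc.
v_t = 4.74 × μ × d = 4.74 × 0.283 × 6.6138 = 8.8719 km/s.

8.872 km/s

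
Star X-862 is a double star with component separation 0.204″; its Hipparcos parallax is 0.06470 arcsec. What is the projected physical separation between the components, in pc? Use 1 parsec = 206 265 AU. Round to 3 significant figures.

d = 1/p = 1/0.06470″ = 15.456 pc.
At distance d (pc), an angle of θ arcsec spans θ·d AU: s = 0.204 × 15.456 = 3.153 AU.
= 3.153 / 206265 = 1.5286 × 10^-5 pc.

1.53 × 10^-5 pc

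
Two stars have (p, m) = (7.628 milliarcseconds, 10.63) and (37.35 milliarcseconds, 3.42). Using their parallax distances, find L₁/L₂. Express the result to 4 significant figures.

L₁/L₂ = 0.03132

d₁ = 1/p₁ = 1/0.007628″ = 131.1 pc; d₂ = 1/p₂ = 1/0.03735″ = 26.774 pc.
M₁ = m₁ − 5 log₁₀ d₁ + 5 = 10.63 − 10.5880 + 5 = 5.0420.
M₂ = 3.42 − 7.1386 + 5 = 1.2814.
L₁/L₂ = 10^(0.4(M₂ − M₁)) = 10^(0.4 × (-3.7606)) = 10^(-1.50424) = 0.031316.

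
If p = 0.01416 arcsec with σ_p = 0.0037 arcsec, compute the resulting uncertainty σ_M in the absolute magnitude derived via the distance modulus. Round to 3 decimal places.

M = m − 5 log₁₀ d + 5 = m + 5 log₁₀ p + 5, so ∂M/∂p = 5/(p ln 10).
σ_M = (5/ln 10) · (σ_p/p) = 2.1715 × 0.0037/0.01416 = 2.1715 × 0.2613 = 0.56741.

σ_M = 0.567 mag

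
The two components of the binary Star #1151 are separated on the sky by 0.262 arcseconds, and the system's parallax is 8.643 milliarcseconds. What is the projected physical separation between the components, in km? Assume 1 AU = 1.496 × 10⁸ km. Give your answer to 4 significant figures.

d = 1/p = 1/0.008643″ = 115.7 pc.
At distance d (pc), an angle of θ arcsec spans θ·d AU: s = 0.262 × 115.7 = 30.313 AU.
= 30.313 × 1.496 × 10⁸ km = 4.5348 × 10^9 km.

4.535 × 10^9 km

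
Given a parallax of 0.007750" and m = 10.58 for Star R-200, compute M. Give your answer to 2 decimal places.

d = 1/p = 1/0.007750″ = 129.03 pc.
m − M = 5 log₁₀(129.03) − 5 = 10.5535 − 5 = 5.5535.
M = m − (m − M) = 10.58 − 5.5535 = 5.03.

M = 5.03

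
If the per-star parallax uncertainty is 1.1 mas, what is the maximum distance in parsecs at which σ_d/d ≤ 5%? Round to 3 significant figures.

σ_d/d = σ_p/p, so the condition is σ_p/p ≤ 0.05, i.e. p ≥ σ_p/0.05.
p_min = 1.1/0.05 = 22 mas = 0.022 arcsec.
d_max = 1/p_min = 1/0.022 = 45.455 pc.

45.5 pc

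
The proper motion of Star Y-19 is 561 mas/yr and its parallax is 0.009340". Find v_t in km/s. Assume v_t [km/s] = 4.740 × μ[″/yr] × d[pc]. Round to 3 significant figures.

285 km/s

d = 1/p = 1/0.009340″ = 107.07 pc.
μ = 561 mas/yr = 0.561 ″/yr.
v_t = 4.74 × μ × d = 4.74 × 0.561 × 107.07 = 284.71 km/s.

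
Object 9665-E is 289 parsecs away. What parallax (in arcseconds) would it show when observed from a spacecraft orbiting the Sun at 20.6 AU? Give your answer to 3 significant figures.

p (arcsec) = B (AU) / d (pc).
p = 20.6 / 289 = 0.07128 arcsec.

0.0713 arcsec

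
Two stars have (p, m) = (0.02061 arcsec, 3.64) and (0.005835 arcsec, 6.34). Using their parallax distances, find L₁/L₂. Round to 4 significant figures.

d₁ = 1/p₁ = 1/0.02061″ = 48.52 pc; d₂ = 1/p₂ = 1/0.005835″ = 171.38 pc.
M₁ = m₁ − 5 log₁₀ d₁ + 5 = 3.64 − 8.4296 + 5 = 0.2104.
M₂ = 6.34 − 11.1698 + 5 = 0.1702.
L₁/L₂ = 10^(0.4(M₂ − M₁)) = 10^(0.4 × (-0.0402)) = 10^(-0.01608) = 0.96365.

L₁/L₂ = 0.9637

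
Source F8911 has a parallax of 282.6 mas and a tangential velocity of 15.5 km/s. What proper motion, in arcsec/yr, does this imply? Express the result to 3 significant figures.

d = 1/p = 1/0.2826″ = 3.5386 pc.
μ = v_t / (4.74 d) = 15.5 / (4.74 × 3.5386) = 15.5 / 16.773 = 0.9241 ″/yr.

0.924 arcsec/yr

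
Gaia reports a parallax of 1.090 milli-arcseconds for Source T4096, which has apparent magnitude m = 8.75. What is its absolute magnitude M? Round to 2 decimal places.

M = -1.06

d = 1/p = 1/0.001090″ = 917.43 pc.
m − M = 5 log₁₀(917.43) − 5 = 14.8129 − 5 = 9.8129.
M = m − (m − M) = 8.75 − 9.8129 = -1.06.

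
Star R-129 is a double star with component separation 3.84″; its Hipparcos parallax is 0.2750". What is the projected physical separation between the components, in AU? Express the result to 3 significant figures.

d = 1/p = 1/0.2750″ = 3.6364 pc.
At distance d (pc), an angle of θ arcsec spans θ·d AU: s = 3.84 × 3.6364 = 13.964 AU.

14.0 AU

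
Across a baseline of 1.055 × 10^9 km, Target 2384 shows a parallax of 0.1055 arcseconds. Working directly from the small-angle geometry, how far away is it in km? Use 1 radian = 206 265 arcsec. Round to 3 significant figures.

θ = 0.1055″ = 0.1055/206265 = 5.1148 × 10^-7 rad.
d = B/θ = (1.055 × 10^9) / (5.1148 × 10^-7) = 2.0626 × 10^15 km.

2.06 × 10^15 km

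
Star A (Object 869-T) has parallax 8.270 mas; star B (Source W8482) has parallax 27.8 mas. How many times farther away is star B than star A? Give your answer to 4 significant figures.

0.2975

Since d = 1/p, d_B/d_A = p_A/p_B.
= 8.270 / 27.8 = 0.29748.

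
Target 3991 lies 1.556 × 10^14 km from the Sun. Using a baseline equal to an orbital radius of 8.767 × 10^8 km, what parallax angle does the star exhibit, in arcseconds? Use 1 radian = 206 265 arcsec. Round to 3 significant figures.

1.16 arcsec

θ ≈ B/d = (8.767 × 10^8) / (1.556 × 10^14) = 5.6343 × 10^-6 rad.
In arcseconds: 5.6343 × 10^-6 × 206265 = 1.1622″.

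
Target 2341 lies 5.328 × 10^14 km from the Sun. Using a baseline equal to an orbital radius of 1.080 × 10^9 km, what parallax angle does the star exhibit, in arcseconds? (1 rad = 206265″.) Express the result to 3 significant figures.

0.418 arcsec

θ ≈ B/d = (1.080 × 10^9) / (5.328 × 10^14) = 2.0270 × 10^-6 rad.
In arcseconds: 2.0270 × 10^-6 × 206265 = 0.4181″.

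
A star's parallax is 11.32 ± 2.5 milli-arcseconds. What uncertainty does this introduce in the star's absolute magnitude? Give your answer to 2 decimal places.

M = m − 5 log₁₀ d + 5 = m + 5 log₁₀ p + 5, so ∂M/∂p = 5/(p ln 10).
σ_M = (5/ln 10) · (σ_p/p) = 2.1715 × 2.5/11.32 = 2.1715 × 0.22085 = 0.47958.

σ_M = 0.48 mag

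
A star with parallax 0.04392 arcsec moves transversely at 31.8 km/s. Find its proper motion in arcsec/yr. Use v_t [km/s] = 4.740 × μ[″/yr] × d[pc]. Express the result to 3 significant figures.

d = 1/p = 1/0.04392″ = 22.769 pc.
μ = v_t / (4.74 d) = 31.8 / (4.74 × 22.769) = 31.8 / 107.93 = 0.29464 ″/yr.

0.295 arcsec/yr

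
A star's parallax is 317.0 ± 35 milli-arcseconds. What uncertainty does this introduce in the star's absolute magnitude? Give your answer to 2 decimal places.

σ_M = 0.24 mag

M = m − 5 log₁₀ d + 5 = m + 5 log₁₀ p + 5, so ∂M/∂p = 5/(p ln 10).
σ_M = (5/ln 10) · (σ_p/p) = 2.1715 × 35/317.0 = 2.1715 × 0.11041 = 0.23976.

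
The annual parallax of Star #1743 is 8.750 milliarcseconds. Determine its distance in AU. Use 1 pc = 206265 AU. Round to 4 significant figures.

p = 8.750 milliarcseconds = 0.008750 arcsec.
d = 1/p = 1/0.008750 = 114.29 pc.
In AU: 114.29 × 206265 = 2.3574 × 10^7 AU.

2.357 × 10^7 AU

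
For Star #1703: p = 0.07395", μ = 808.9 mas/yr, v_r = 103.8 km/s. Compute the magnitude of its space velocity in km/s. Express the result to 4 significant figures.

d = 1/p = 1/0.07395″ = 13.523 pc.
μ = 808.9 mas/yr = 0.8089 ″/yr.
v_t = 4.740 μ d = 4.740 × 0.8089 × 13.523 = 51.85 km/s.
v = √(v_r² + v_t²) = √(103.8² + 51.85²) = √13462.9 = 116.03 km/s.

116.0 km/s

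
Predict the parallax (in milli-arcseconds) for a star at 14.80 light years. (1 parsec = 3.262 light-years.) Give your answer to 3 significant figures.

d = 14.80 ly ÷ 3.262 = 4.5371 pc.
p = 1/d = 1/4.5371 = 0.22041 arcsec.
= 0.22041 × 1000 = 220.41 mas.

220 mas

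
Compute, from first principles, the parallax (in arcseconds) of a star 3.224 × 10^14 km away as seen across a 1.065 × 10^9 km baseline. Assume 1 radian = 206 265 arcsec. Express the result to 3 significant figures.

0.681 arcsec

θ ≈ B/d = (1.065 × 10^9) / (3.224 × 10^14) = 3.3033 × 10^-6 rad.
In arcseconds: 3.3033 × 10^-6 × 206265 = 0.68136″.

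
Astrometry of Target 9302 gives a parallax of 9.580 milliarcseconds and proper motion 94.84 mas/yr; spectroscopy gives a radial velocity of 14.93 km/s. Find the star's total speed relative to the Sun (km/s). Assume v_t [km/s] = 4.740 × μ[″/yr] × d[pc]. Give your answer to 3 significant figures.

49.2 km/s

d = 1/p = 1/0.009580″ = 104.38 pc.
μ = 94.84 mas/yr = 0.09484 ″/yr.
v_t = 4.740 μ d = 4.740 × 0.09484 × 104.38 = 46.923 km/s.
v = √(v_r² + v_t²) = √(14.93² + 46.923²) = √2424.67 = 49.241 km/s.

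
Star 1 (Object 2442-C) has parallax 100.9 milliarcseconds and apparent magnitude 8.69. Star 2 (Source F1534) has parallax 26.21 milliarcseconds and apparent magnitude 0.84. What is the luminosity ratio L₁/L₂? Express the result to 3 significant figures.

L₁/L₂ = 4.89 × 10^-5

d₁ = 1/p₁ = 1/0.1009″ = 9.9108 pc; d₂ = 1/p₂ = 1/0.02621″ = 38.153 pc.
M₁ = m₁ − 5 log₁₀ d₁ + 5 = 8.69 − 4.9805 + 5 = 8.7095.
M₂ = 0.84 − 7.9076 + 5 = -2.0676.
L₁/L₂ = 10^(0.4(M₂ − M₁)) = 10^(0.4 × (-10.7771)) = 10^(-4.31084) = 0.000048883.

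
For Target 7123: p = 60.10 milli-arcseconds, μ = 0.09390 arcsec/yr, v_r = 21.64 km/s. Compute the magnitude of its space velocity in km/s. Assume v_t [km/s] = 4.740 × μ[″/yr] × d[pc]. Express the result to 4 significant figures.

22.87 km/s

d = 1/p = 1/0.06010″ = 16.639 pc.
v_t = 4.740 μ d = 4.740 × 0.09390 × 16.639 = 7.4058 km/s.
v = √(v_r² + v_t²) = √(21.64² + 7.4058²) = √523.135 = 22.872 km/s.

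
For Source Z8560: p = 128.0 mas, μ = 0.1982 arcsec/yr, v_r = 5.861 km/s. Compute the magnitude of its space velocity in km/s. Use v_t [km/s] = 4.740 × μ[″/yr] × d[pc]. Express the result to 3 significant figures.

d = 1/p = 1/0.1280″ = 7.8125 pc.
v_t = 4.740 μ d = 4.740 × 0.1982 × 7.8125 = 7.3396 km/s.
v = √(v_r² + v_t²) = √(5.861² + 7.3396²) = √88.221 = 9.3926 km/s.

9.39 km/s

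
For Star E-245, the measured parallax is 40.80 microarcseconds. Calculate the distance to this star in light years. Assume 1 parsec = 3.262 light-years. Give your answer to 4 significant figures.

79950 light years

p = 40.80 microarcseconds = 0.00004080 arcsec.
d = 1/p = 1/0.00004080 = 24510 pc.
In light-years: 24510 × 3.262 = 79952 ly.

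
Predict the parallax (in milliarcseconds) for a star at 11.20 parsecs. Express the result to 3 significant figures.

p = 1/d = 1/11.2 = 0.089286 arcsec.
= 0.089286 × 1000 = 89.286 mas.

89.3 mas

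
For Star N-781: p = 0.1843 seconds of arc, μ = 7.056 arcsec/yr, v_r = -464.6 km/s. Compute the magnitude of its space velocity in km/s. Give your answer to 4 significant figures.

498.8 km/s

d = 1/p = 1/0.1843″ = 5.4259 pc.
v_t = 4.740 μ d = 4.740 × 7.056 × 5.4259 = 181.47 km/s.
v = √(v_r² + v_t²) = √((-464.6)² + 181.47²) = √248785 = 498.78 km/s.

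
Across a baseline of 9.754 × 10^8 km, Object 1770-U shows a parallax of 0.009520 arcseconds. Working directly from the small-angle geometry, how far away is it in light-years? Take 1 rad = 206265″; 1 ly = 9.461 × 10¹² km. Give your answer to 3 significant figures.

θ = 0.009520″ = 0.009520/206265 = 4.6154 × 10^-8 rad.
d = B/θ = (9.754 × 10^8) / (4.6154 × 10^-8) = 2.1134 × 10^16 km = (2.1134 × 10^16) / (9.461 × 10^12) ly = 2233.8 ly.

2230 ly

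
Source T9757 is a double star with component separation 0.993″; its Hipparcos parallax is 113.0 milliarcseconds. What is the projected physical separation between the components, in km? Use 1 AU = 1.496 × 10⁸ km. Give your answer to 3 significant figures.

1.31 × 10^9 km

d = 1/p = 1/0.1130″ = 8.8496 pc.
At distance d (pc), an angle of θ arcsec spans θ·d AU: s = 0.993 × 8.8496 = 8.7877 AU.
= 8.7877 × 1.496 × 10⁸ km = 1.3146 × 10^9 km.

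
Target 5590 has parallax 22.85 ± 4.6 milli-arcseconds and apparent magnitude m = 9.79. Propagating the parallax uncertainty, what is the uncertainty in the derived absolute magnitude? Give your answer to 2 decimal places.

M = m − 5 log₁₀ d + 5 = m + 5 log₁₀ p + 5, so ∂M/∂p = 5/(p ln 10).
σ_M = (5/ln 10) · (σ_p/p) = 2.1715 × 4.6/22.85 = 2.1715 × 0.20131 = 0.43714.

σ_M = 0.44 mag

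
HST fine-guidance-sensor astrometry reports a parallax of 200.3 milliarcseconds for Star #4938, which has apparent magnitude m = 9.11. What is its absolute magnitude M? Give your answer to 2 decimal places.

M = 10.62

d = 1/p = 1/0.2003″ = 4.9925 pc.
m − M = 5 log₁₀(4.9925) − 5 = 3.4916 − 5 = -1.5084.
M = m − (m − M) = 9.11 − (-1.5084) = 10.62.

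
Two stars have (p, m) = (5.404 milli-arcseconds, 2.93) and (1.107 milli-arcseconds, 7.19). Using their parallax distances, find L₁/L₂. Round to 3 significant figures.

d₁ = 1/p₁ = 1/0.005404″ = 185.05 pc; d₂ = 1/p₂ = 1/0.001107″ = 903.34 pc.
M₁ = m₁ − 5 log₁₀ d₁ + 5 = 2.93 − 11.3364 + 5 = -3.4064.
M₂ = 7.19 − 14.7793 + 5 = -2.5893.
L₁/L₂ = 10^(0.4(M₂ − M₁)) = 10^(0.4 × 0.8171) = 10^0.32684 = 2.1225.

L₁/L₂ = 2.12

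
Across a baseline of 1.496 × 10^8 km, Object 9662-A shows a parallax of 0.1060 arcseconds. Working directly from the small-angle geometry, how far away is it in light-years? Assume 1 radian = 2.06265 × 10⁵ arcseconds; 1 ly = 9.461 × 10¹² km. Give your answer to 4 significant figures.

θ = 0.1060″ = 0.1060/206265 = 5.1390 × 10^-7 rad.
d = B/θ = (1.496 × 10^8) / (5.1390 × 10^-7) = 2.9111 × 10^14 km = (2.9111 × 10^14) / (9.461 × 10^12) ly = 30.769 ly.

30.77 ly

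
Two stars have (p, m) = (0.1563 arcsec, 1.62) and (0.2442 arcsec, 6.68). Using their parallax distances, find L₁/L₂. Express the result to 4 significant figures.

L₁/L₂ = 258.0

d₁ = 1/p₁ = 1/0.1563″ = 6.398 pc; d₂ = 1/p₂ = 1/0.2442″ = 4.095 pc.
M₁ = m₁ − 5 log₁₀ d₁ + 5 = 1.62 − 4.0302 + 5 = 2.5898.
M₂ = 6.68 − 3.0613 + 5 = 8.6187.
L₁/L₂ = 10^(0.4(M₂ − M₁)) = 10^(0.4 × 6.0289) = 10^2.41156 = 257.96.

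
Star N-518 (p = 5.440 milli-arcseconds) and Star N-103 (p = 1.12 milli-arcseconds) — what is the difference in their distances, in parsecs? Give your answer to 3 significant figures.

d_A = 1/0.005440″ = 183.82 pc; d_B = 1/0.001120″ = 892.86 pc.
|d_B − d_A| = |892.86 − 183.82| = 709.04 pc.

709 pc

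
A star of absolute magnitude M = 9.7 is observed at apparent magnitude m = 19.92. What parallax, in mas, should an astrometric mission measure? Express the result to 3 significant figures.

m − M = 19.92 − 9.7 = 10.22.
d = 10^((m−M)/5 + 1) = 10^3.044 = 1106.6 pc.
p = 1/d = 1/1106.6 = 0.00090367 arcsec = 0.90367 mas.

0.904 mas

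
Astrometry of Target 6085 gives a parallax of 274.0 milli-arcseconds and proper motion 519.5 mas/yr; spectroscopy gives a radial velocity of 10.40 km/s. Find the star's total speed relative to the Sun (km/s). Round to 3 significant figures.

13.7 km/s

d = 1/p = 1/0.2740″ = 3.6496 pc.
μ = 519.5 mas/yr = 0.5195 ″/yr.
v_t = 4.740 μ d = 4.740 × 0.5195 × 3.6496 = 8.9869 km/s.
v = √(v_r² + v_t²) = √(10.40² + 8.9869²) = √188.924 = 13.745 km/s.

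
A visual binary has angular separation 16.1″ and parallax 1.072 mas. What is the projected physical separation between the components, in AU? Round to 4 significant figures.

d = 1/p = 1/0.001072″ = 932.84 pc.
At distance d (pc), an angle of θ arcsec spans θ·d AU: s = 16.1 × 932.84 = 15019 AU.

15020 AU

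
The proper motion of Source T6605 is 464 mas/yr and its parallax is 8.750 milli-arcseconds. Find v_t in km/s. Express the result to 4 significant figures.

251.4 km/s

d = 1/p = 1/0.008750″ = 114.29 pc.
μ = 464 mas/yr = 0.464 ″/yr.
v_t = 4.74 × μ × d = 4.74 × 0.464 × 114.29 = 251.36 km/s.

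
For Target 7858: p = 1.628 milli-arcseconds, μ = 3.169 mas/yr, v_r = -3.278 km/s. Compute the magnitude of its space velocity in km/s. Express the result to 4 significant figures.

d = 1/p = 1/0.001628″ = 614.25 pc.
μ = 3.169 mas/yr = 0.003169 ″/yr.
v_t = 4.740 μ d = 4.740 × 0.003169 × 614.25 = 9.2267 km/s.
v = √(v_r² + v_t²) = √((-3.278)² + 9.2267²) = √95.8773 = 9.7917 km/s.

9.792 km/s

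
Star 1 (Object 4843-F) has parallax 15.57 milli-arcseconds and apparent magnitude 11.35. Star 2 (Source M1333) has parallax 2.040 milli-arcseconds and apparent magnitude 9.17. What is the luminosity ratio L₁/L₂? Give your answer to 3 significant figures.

L₁/L₂ = 0.00231

d₁ = 1/p₁ = 1/0.01557″ = 64.226 pc; d₂ = 1/p₂ = 1/0.002040″ = 490.2 pc.
M₁ = m₁ − 5 log₁₀ d₁ + 5 = 11.35 − 9.0386 + 5 = 7.3114.
M₂ = 9.17 − 13.4519 + 5 = 0.7181.
L₁/L₂ = 10^(0.4(M₂ − M₁)) = 10^(0.4 × (-6.5933)) = 10^(-2.63732) = 0.002305.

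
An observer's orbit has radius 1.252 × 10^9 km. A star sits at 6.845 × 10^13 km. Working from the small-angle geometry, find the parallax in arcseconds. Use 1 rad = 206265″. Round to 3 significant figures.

θ ≈ B/d = (1.252 × 10^9) / (6.845 × 10^13) = 1.8291 × 10^-5 rad.
In arcseconds: 1.8291 × 10^-5 × 206265 = 3.7728″.

3.77 arcsec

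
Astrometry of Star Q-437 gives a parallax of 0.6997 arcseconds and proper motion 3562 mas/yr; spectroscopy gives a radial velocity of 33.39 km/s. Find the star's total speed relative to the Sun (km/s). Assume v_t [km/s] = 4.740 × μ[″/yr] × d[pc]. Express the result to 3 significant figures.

d = 1/p = 1/0.6997″ = 1.4292 pc.
μ = 3562 mas/yr = 3.562 ″/yr.
v_t = 4.740 μ d = 4.740 × 3.562 × 1.4292 = 24.13 km/s.
v = √(v_r² + v_t²) = √(33.39² + 24.13²) = √1697.15 = 41.196 km/s.

41.2 km/s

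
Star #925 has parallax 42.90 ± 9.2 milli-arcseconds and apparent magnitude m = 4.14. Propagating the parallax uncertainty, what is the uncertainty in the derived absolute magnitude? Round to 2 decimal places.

σ_M = 0.47 mag

M = m − 5 log₁₀ d + 5 = m + 5 log₁₀ p + 5, so ∂M/∂p = 5/(p ln 10).
σ_M = (5/ln 10) · (σ_p/p) = 2.1715 × 9.2/42.90 = 2.1715 × 0.21445 = 0.46568.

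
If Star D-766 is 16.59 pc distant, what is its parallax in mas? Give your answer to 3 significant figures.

p = 1/d = 1/16.59 = 0.060277 arcsec.
= 0.060277 × 1000 = 60.277 mas.

60.3 mas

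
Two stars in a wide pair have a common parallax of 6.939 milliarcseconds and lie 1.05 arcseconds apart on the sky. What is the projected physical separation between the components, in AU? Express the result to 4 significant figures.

d = 1/p = 1/0.006939″ = 144.11 pc.
At distance d (pc), an angle of θ arcsec spans θ·d AU: s = 1.05 × 144.11 = 151.32 AU.

151.3 AU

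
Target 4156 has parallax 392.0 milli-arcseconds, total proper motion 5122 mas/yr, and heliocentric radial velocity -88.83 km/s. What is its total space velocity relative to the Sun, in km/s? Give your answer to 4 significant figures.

108.3 km/s

d = 1/p = 1/0.3920″ = 2.551 pc.
μ = 5122 mas/yr = 5.122 ″/yr.
v_t = 4.740 μ d = 4.740 × 5.122 × 2.551 = 61.934 km/s.
v = √(v_r² + v_t²) = √((-88.83)² + 61.934²) = √11726.6 = 108.29 km/s.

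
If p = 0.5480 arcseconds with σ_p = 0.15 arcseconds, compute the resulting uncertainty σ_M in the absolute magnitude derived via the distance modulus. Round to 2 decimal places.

σ_M = 0.59 mag

M = m − 5 log₁₀ d + 5 = m + 5 log₁₀ p + 5, so ∂M/∂p = 5/(p ln 10).
σ_M = (5/ln 10) · (σ_p/p) = 2.1715 × 0.15/0.5480 = 2.1715 × 0.27372 = 0.59438.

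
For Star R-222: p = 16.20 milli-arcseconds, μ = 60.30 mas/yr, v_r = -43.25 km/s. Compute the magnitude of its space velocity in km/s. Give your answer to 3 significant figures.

d = 1/p = 1/0.01620″ = 61.728 pc.
μ = 60.30 mas/yr = 0.06030 ″/yr.
v_t = 4.740 μ d = 4.740 × 0.06030 × 61.728 = 17.643 km/s.
v = √(v_r² + v_t²) = √((-43.25)² + 17.643²) = √2181.84 = 46.71 km/s.

46.7 km/s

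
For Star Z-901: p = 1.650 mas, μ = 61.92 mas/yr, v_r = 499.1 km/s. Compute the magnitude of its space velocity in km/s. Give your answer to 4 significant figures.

529.9 km/s

d = 1/p = 1/0.001650″ = 606.06 pc.
μ = 61.92 mas/yr = 0.06192 ″/yr.
v_t = 4.740 μ d = 4.740 × 0.06192 × 606.06 = 177.88 km/s.
v = √(v_r² + v_t²) = √(499.1² + 177.88²) = √280742 = 529.85 km/s.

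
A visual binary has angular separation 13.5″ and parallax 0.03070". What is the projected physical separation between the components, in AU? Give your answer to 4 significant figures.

d = 1/p = 1/0.03070″ = 32.573 pc.
At distance d (pc), an angle of θ arcsec spans θ·d AU: s = 13.5 × 32.573 = 439.74 AU.

439.7 AU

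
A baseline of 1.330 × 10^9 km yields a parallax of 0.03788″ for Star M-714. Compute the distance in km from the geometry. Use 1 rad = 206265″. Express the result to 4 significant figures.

θ = 0.03788″ = 0.03788/206265 = 1.8365 × 10^-7 rad.
d = B/θ = (1.330 × 10^9) / (1.8365 × 10^-7) = 7.2420 × 10^15 km.

7.242 × 10^15 km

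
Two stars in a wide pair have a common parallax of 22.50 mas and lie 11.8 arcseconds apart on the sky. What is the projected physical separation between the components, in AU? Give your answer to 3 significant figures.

524 AU

d = 1/p = 1/0.02250″ = 44.444 pc.
At distance d (pc), an angle of θ arcsec spans θ·d AU: s = 11.8 × 44.444 = 524.44 AU.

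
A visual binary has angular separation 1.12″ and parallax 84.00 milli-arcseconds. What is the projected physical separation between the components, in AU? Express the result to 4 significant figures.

d = 1/p = 1/0.08400″ = 11.905 pc.
At distance d (pc), an angle of θ arcsec spans θ·d AU: s = 1.12 × 11.905 = 13.334 AU.

13.33 AU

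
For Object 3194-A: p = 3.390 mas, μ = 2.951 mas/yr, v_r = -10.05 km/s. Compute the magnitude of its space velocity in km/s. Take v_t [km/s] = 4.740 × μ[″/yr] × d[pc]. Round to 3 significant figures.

d = 1/p = 1/0.003390″ = 294.99 pc.
μ = 2.951 mas/yr = 0.002951 ″/yr.
v_t = 4.740 μ d = 4.740 × 0.002951 × 294.99 = 4.1262 km/s.
v = √(v_r² + v_t²) = √((-10.05)² + 4.1262²) = √118.028 = 10.864 km/s.

10.9 km/s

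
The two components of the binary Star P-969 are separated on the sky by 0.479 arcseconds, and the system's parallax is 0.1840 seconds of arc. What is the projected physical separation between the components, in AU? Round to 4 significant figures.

d = 1/p = 1/0.1840″ = 5.4348 pc.
At distance d (pc), an angle of θ arcsec spans θ·d AU: s = 0.479 × 5.4348 = 2.6033 AU.

2.603 AU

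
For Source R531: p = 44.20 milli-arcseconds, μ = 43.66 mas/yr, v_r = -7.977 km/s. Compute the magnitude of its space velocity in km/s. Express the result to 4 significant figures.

9.250 km/s

d = 1/p = 1/0.04420″ = 22.624 pc.
μ = 43.66 mas/yr = 0.04366 ″/yr.
v_t = 4.740 μ d = 4.740 × 0.04366 × 22.624 = 4.682 km/s.
v = √(v_r² + v_t²) = √((-7.977)² + 4.682²) = √85.5537 = 9.2495 km/s.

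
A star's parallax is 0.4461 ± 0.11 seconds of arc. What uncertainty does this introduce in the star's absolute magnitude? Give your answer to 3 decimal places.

M = m − 5 log₁₀ d + 5 = m + 5 log₁₀ p + 5, so ∂M/∂p = 5/(p ln 10).
σ_M = (5/ln 10) · (σ_p/p) = 2.1715 × 0.11/0.4461 = 2.1715 × 0.24658 = 0.53545.

σ_M = 0.535 mag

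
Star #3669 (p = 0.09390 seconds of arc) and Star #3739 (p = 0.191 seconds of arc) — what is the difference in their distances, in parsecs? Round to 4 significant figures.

5.414 pc

d_A = 1/0.09390″ = 10.65 pc; d_B = 1/0.1910″ = 5.2356 pc.
|d_B − d_A| = |5.2356 − 10.65| = 5.4144 pc.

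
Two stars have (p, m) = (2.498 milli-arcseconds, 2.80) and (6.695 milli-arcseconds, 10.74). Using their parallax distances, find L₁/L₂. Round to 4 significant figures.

L₁/L₂ = 10770

d₁ = 1/p₁ = 1/0.002498″ = 400.32 pc; d₂ = 1/p₂ = 1/0.006695″ = 149.37 pc.
M₁ = m₁ − 5 log₁₀ d₁ + 5 = 2.80 − 13.0120 + 5 = -5.2120.
M₂ = 10.74 − 10.8713 + 5 = 4.8687.
L₁/L₂ = 10^(0.4(M₂ − M₁)) = 10^(0.4 × 10.0807) = 10^4.03228 = 10772.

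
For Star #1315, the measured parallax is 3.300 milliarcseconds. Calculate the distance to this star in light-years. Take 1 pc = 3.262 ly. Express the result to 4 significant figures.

988.5 light years

p = 3.300 milliarcseconds = 0.003300 arcsec.
d = 1/p = 1/0.003300 = 303.03 pc.
In light-years: 303.03 × 3.262 = 988.48 ly.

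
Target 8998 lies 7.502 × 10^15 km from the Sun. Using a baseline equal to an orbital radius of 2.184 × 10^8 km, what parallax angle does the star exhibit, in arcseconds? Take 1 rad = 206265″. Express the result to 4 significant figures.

θ ≈ B/d = (2.184 × 10^8) / (7.502 × 10^15) = 2.9112 × 10^-8 rad.
In arcseconds: 2.9112 × 10^-8 × 206265 = 0.0060048″.

0.006005 arcsec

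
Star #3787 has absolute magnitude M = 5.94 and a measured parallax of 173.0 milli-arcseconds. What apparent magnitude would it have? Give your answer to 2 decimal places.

m = 4.75

d = 1/p = 1/0.1730″ = 5.7803 pc.
m − M = 5 log₁₀ d − 5 = 5 log₁₀(5.7803) − 5 = 3.8098 − 5 = -1.1902.
m = M + (m − M) = 5.94 + (-1.1902) = 4.75.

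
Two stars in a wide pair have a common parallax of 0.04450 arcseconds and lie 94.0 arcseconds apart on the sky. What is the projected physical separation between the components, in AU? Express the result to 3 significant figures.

2110 AU

d = 1/p = 1/0.04450″ = 22.472 pc.
At distance d (pc), an angle of θ arcsec spans θ·d AU: s = 94.0 × 22.472 = 2112.4 AU.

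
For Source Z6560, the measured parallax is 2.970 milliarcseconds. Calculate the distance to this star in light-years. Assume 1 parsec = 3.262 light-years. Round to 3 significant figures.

p = 2.970 milliarcseconds = 0.002970 arcsec.
d = 1/p = 1/0.002970 = 336.7 pc.
In light-years: 336.7 × 3.262 = 1098.3 ly.

1100 light years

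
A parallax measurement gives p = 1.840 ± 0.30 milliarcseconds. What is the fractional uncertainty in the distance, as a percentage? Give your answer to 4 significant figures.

For d = 1/p, |σ_d/d| = |σ_p/p|.
σ_p/p = 0.30 / 1.840 = 0.16304 = 16.304%.

16.30%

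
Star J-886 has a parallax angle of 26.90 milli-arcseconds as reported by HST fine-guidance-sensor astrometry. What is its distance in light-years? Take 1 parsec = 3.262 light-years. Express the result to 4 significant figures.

p = 26.90 milli-arcseconds = 0.02690 arcsec.
d = 1/p = 1/0.02690 = 37.175 pc.
In light-years: 37.175 × 3.262 = 121.26 ly.

121.3 light years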